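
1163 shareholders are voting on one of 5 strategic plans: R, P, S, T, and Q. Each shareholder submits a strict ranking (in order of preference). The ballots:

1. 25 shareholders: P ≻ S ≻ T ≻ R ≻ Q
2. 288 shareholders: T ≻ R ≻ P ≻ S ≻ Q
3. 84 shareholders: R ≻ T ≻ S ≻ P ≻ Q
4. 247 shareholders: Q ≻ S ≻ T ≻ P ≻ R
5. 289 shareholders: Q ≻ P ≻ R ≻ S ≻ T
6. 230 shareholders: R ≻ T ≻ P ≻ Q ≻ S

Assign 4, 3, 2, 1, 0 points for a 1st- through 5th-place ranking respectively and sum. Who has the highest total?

R

R: 25·1 + 288·3 + 84·4 + 247·0 + 289·2 + 230·4 = 2723
P: 25·4 + 288·2 + 84·1 + 247·1 + 289·3 + 230·2 = 2334
S: 25·3 + 288·1 + 84·2 + 247·3 + 289·1 + 230·0 = 1561
T: 25·2 + 288·4 + 84·3 + 247·2 + 289·0 + 230·3 = 2638
Q: 25·0 + 288·0 + 84·0 + 247·4 + 289·4 + 230·1 = 2374
R has the highest Borda score (2723).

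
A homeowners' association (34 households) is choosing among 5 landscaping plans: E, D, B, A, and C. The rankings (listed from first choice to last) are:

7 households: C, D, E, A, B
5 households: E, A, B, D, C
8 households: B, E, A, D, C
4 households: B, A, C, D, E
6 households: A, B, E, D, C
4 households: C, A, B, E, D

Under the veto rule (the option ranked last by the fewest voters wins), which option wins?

A

Last-place votes: E 4, D 4, B 7, A 0, C 19.
A is ranked last by the fewest voters, so A wins.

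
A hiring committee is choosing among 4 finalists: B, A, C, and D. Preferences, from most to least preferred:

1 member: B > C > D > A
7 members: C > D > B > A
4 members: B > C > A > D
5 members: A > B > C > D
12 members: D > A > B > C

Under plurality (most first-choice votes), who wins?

D

First-place votes: B 5, A 5, C 7, D 12.
D has the most first-place votes.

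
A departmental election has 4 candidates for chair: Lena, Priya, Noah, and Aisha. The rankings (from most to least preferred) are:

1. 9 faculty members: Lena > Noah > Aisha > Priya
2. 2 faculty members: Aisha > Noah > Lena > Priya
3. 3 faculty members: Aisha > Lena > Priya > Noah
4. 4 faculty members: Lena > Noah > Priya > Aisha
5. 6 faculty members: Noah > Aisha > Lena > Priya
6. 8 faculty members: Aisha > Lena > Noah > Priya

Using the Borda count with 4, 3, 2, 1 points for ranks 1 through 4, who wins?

Lena

Lena: 9·4 + 2·2 + 3·3 + 4·4 + 6·2 + 8·3 = 101
Priya: 9·1 + 2·1 + 3·2 + 4·2 + 6·1 + 8·1 = 39
Noah: 9·3 + 2·3 + 3·1 + 4·3 + 6·4 + 8·2 = 88
Aisha: 9·2 + 2·4 + 3·4 + 4·1 + 6·3 + 8·4 = 92
Lena has the highest Borda score (101).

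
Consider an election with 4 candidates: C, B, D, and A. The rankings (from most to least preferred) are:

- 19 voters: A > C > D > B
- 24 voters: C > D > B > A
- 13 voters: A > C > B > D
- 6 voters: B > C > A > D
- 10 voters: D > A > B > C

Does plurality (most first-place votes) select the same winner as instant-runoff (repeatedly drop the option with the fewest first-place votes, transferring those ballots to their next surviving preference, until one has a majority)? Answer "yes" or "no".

Plurality — first-place votes: C 24, B 6, D 10, A 32. Winner: A.
Instant-runoff — R1 C 24, B 6, D 10, A 32 (B out); R2 C 30, D 10, A 32 (D out); R3 C 30, A 42 (A winner). Winner: A.
The two methods agree.

yes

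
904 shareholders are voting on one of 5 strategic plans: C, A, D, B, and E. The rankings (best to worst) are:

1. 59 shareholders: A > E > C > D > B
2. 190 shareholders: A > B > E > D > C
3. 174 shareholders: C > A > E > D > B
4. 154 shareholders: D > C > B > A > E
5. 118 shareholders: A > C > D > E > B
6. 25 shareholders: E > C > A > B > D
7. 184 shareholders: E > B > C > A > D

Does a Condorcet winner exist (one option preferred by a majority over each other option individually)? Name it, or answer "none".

none

Checking pairwise contests:
E beats C 458–446.
C beats A 537–367.
C beats D 560–344.
C beats B 530–374.
A beats E 695–209.
Every option loses at least one head-to-head, so there is no Condorcet winner.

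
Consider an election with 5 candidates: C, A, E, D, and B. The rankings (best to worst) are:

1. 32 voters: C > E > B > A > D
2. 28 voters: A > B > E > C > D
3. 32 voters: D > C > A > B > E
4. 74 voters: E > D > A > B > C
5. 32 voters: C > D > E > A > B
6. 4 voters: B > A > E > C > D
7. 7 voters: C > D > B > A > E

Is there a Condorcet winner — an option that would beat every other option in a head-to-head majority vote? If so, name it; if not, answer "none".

E vs C: 106–103 for E.
E vs A: 138–71 for E.
E vs D: 138–71 for E.
E vs B: 138–71 for E.
E beats every other option head-to-head.

E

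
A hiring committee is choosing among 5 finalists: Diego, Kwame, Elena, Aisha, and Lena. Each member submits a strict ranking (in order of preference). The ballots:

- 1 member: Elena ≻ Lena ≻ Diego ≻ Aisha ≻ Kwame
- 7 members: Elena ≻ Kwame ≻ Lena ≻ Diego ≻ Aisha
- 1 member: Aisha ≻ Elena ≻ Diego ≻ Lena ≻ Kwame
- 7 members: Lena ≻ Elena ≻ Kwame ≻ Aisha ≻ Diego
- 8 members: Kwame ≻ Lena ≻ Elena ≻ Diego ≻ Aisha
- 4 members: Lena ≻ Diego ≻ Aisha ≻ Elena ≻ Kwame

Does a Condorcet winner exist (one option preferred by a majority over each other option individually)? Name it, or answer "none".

Checking pairwise contests:
Kwame beats Diego 22–6.
Elena beats Kwame 20–8.
Lena beats Elena 19–9.
Diego beats Aisha 20–8.
Kwame beats Lena 15–13.
Every option loses at least one head-to-head, so there is no Condorcet winner.

none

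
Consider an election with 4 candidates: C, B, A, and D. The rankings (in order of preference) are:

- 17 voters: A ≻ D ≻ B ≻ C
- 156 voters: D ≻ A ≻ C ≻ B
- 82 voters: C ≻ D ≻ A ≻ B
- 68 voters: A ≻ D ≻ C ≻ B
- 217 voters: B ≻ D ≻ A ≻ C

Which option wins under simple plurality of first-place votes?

B

First-place votes: C 82, B 217, A 85, D 156.
B has the most first-place votes.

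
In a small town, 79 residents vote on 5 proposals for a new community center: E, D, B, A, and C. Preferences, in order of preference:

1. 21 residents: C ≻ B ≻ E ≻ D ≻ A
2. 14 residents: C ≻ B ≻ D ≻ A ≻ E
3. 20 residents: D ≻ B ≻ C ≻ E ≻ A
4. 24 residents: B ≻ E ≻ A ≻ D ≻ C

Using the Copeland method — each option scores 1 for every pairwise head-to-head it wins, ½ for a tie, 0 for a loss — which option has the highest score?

E: beats D and A; loses to B and C → score 2.
D: beats A and C; loses to E and B → score 2.
B: beats E, D, A, and C → score 4.
A: loses to E, D, B, and C → score 0.
C: beats E and A; loses to D and B → score 2.
B has the best pairwise record.

B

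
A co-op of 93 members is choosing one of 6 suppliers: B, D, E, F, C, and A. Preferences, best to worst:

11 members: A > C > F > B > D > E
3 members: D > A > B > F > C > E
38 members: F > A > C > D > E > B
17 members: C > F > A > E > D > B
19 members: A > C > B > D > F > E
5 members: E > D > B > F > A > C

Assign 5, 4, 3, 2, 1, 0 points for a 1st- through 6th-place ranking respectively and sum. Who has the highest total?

B: 11·2 + 3·3 + 38·0 + 17·0 + 19·3 + 5·3 = 103
D: 11·1 + 3·5 + 38·2 + 17·1 + 19·2 + 5·4 = 177
E: 11·0 + 3·0 + 38·1 + 17·2 + 19·0 + 5·5 = 97
F: 11·3 + 3·2 + 38·5 + 17·4 + 19·1 + 5·2 = 326
C: 11·4 + 3·1 + 38·3 + 17·5 + 19·4 + 5·0 = 322
A: 11·5 + 3·4 + 38·4 + 17·3 + 19·5 + 5·1 = 370
A has the highest Borda score (370).

A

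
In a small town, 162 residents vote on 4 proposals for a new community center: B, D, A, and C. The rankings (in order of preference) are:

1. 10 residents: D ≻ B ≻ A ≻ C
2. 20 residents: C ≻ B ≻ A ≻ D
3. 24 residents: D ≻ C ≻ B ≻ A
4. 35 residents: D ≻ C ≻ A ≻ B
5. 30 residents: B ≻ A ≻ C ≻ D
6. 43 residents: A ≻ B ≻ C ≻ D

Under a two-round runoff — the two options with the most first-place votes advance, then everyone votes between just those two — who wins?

A

Round 1 first-place votes: B 30, D 69, A 43, C 20.
D and A advance.
Runoff: D is preferred to A by 69 voters; A by 93.
A wins the runoff.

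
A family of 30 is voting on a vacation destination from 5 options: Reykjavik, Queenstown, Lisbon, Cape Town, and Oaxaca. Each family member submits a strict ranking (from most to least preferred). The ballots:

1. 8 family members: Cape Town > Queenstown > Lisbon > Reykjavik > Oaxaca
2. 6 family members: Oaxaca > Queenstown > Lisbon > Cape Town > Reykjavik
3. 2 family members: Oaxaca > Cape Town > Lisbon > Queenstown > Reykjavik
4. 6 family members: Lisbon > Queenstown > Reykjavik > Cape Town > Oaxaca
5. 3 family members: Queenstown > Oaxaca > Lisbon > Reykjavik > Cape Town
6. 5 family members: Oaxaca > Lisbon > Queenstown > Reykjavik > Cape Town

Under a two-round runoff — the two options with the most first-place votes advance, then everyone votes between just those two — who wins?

Oaxaca

Round 1 first-place votes: Reykjavik 0, Queenstown 3, Lisbon 6, Cape Town 8, Oaxaca 13.
Oaxaca and Cape Town advance.
Runoff: Oaxaca is preferred to Cape Town by 16 voters; Cape Town by 14.
Oaxaca wins the runoff.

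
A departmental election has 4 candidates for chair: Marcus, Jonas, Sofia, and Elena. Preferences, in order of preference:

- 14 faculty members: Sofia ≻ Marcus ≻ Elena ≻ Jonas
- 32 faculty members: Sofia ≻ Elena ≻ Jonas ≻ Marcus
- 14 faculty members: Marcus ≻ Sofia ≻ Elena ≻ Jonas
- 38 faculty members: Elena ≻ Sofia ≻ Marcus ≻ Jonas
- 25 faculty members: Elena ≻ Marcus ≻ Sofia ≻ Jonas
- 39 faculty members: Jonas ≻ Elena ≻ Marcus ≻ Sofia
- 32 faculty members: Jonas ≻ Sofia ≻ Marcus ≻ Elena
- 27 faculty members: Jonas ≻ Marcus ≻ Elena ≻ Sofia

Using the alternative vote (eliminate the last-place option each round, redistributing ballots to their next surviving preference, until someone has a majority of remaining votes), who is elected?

Round 1: Marcus 14, Jonas 98, Sofia 46, Elena 63. Eliminate Marcus.
Round 2: Jonas 98, Sofia 60, Elena 63. Eliminate Sofia.
Round 3: Jonas 98, Elena 123. Elena has a majority.

Elena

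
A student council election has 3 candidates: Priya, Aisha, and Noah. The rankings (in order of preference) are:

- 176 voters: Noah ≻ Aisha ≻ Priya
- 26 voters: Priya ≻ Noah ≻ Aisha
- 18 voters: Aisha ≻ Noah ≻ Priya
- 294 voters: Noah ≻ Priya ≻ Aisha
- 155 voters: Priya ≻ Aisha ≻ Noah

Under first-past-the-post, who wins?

Noah

First-place votes: Priya 181, Aisha 18, Noah 470.
Noah has the most first-place votes.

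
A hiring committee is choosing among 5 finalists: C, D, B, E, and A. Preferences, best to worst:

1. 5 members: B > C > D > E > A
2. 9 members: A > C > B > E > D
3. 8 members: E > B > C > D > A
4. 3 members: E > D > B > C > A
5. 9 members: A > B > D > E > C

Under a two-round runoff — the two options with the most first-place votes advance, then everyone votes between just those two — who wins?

Round 1 first-place votes: C 0, D 0, B 5, E 11, A 18.
A and E advance.
Runoff: A is preferred to E by 18 voters; E by 16.
A wins the runoff.

A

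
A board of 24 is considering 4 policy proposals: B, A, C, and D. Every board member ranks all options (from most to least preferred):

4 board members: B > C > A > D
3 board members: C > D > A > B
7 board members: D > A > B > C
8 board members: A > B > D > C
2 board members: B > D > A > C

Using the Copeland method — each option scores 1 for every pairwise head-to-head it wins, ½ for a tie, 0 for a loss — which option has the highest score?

B: beats C and D; loses to A → score 2.
A: beats B and C; ties D → score 2.5.
C: loses to B, A, and D → score 0.
D: beats C; ties A; loses to B → score 1.5.
A has the best pairwise record.

A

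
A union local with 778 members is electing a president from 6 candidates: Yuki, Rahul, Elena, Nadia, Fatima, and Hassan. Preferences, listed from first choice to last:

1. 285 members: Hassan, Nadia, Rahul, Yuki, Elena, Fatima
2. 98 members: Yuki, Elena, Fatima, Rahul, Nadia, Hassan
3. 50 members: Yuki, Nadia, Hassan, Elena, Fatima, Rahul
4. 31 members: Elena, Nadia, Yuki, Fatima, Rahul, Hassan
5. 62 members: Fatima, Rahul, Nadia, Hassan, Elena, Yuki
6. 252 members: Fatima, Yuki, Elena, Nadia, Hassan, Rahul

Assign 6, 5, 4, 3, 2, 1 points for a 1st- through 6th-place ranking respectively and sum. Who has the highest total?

Yuki

Yuki: 285·3 + 98·6 + 50·6 + 31·4 + 62·1 + 252·5 = 3189
Rahul: 285·4 + 98·3 + 50·1 + 31·2 + 62·5 + 252·1 = 2108
Elena: 285·2 + 98·5 + 50·3 + 31·6 + 62·2 + 252·4 = 2528
Nadia: 285·5 + 98·2 + 50·5 + 31·5 + 62·4 + 252·3 = 3030
Fatima: 285·1 + 98·4 + 50·2 + 31·3 + 62·6 + 252·6 = 2754
Hassan: 285·6 + 98·1 + 50·4 + 31·1 + 62·3 + 252·2 = 2729
Yuki has the highest Borda score (3189).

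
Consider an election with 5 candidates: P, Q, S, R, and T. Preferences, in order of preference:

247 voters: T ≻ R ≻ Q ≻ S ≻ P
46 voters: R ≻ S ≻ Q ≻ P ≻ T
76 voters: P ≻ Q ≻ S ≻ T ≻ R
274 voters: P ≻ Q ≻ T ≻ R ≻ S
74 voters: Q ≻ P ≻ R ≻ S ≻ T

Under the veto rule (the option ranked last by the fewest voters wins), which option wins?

Q

Last-place votes: P 247, Q 0, S 274, R 76, T 120.
Q is ranked last by the fewest voters, so Q wins.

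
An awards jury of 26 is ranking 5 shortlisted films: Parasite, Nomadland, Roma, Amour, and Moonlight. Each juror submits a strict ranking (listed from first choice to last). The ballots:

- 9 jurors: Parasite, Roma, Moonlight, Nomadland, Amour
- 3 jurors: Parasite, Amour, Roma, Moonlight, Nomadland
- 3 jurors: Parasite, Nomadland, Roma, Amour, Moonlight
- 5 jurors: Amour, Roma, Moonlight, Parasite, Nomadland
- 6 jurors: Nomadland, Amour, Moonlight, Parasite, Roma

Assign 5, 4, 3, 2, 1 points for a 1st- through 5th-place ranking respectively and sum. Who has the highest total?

Parasite

Parasite: 9·5 + 3·5 + 3·5 + 5·2 + 6·2 = 97
Nomadland: 9·2 + 3·1 + 3·4 + 5·1 + 6·5 = 68
Roma: 9·4 + 3·3 + 3·3 + 5·4 + 6·1 = 80
Amour: 9·1 + 3·4 + 3·2 + 5·5 + 6·4 = 76
Moonlight: 9·3 + 3·2 + 3·1 + 5·3 + 6·3 = 69
Parasite has the highest Borda score (97).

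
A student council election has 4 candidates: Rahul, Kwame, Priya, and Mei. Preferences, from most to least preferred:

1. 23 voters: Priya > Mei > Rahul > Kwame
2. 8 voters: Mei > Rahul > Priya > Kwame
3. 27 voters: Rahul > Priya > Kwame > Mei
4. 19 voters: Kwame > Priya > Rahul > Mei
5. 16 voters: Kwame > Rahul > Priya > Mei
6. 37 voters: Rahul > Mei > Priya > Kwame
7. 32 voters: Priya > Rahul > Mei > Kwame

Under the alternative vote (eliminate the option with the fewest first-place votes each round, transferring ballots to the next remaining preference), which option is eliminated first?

Round 1: Rahul 64, Kwame 35, Priya 55, Mei 8. Eliminate Mei.

Mei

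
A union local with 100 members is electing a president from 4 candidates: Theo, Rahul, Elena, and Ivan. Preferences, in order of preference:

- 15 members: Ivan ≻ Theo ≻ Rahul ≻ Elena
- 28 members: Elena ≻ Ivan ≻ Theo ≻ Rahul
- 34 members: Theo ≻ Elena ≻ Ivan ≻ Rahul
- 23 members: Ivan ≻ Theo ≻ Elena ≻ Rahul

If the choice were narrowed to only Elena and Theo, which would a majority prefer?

Voters preferring Elena to Theo: 28; preferring Theo to Elena: 72.
Theo wins the head-to-head.

Theo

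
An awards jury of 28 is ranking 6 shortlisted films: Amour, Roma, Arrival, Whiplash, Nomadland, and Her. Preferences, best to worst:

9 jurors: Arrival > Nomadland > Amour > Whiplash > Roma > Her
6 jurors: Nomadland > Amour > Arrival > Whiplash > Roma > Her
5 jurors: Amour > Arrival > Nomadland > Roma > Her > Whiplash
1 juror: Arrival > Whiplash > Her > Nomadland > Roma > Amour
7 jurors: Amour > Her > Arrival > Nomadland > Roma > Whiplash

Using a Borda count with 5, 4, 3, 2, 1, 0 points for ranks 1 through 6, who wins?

Amour

Amour: 9·3 + 6·4 + 5·5 + 1·0 + 7·5 = 111
Roma: 9·1 + 6·1 + 5·2 + 1·1 + 7·1 = 33
Arrival: 9·5 + 6·3 + 5·4 + 1·5 + 7·3 = 109
Whiplash: 9·2 + 6·2 + 5·0 + 1·4 + 7·0 = 34
Nomadland: 9·4 + 6·5 + 5·3 + 1·2 + 7·2 = 97
Her: 9·0 + 6·0 + 5·1 + 1·3 + 7·4 = 36
Amour has the highest Borda score (111).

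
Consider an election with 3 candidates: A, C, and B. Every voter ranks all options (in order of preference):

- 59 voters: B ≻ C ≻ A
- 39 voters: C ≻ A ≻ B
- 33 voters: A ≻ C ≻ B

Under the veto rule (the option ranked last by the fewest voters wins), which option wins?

Last-place votes: A 59, C 0, B 72.
C is ranked last by the fewest voters, so C wins.

C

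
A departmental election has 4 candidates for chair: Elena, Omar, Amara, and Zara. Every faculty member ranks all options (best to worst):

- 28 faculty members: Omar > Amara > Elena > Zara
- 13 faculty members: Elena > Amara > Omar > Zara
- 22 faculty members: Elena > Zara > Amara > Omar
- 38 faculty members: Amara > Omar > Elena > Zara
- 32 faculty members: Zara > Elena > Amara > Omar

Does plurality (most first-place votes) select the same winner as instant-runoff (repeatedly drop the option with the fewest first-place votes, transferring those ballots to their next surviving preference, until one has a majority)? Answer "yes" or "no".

no

Plurality — first-place votes: Elena 35, Omar 28, Amara 38, Zara 32. Winner: Amara.
Instant-runoff — R1 Elena 35, Omar 28, Amara 38, Zara 32 (Omar out); R2 Elena 35, Amara 66, Zara 32 (Zara out); R3 Elena 67, Amara 66 (Elena winner). Winner: Elena.
The two methods disagree.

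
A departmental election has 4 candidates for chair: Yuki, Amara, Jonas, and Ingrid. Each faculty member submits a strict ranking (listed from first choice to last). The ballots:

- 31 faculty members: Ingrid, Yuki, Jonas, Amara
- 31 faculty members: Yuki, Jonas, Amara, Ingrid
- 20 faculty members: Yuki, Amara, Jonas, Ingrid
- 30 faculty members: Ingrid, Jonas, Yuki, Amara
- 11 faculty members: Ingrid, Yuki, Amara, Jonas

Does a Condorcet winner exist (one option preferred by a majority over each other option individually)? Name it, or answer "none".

Ingrid

Ingrid vs Yuki: 72–51 for Ingrid.
Ingrid vs Amara: 72–51 for Ingrid.
Ingrid vs Jonas: 72–51 for Ingrid.
Ingrid beats every other option head-to-head.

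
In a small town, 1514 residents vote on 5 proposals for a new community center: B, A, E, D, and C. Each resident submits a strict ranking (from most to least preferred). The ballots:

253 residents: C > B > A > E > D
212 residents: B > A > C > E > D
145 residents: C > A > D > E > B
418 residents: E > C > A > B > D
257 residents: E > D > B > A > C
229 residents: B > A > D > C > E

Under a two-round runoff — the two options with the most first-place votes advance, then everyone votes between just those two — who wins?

Round 1 first-place votes: B 441, A 0, E 675, D 0, C 398.
E and B advance.
Runoff: E is preferred to B by 820 voters; B by 694.
E wins the runoff.

E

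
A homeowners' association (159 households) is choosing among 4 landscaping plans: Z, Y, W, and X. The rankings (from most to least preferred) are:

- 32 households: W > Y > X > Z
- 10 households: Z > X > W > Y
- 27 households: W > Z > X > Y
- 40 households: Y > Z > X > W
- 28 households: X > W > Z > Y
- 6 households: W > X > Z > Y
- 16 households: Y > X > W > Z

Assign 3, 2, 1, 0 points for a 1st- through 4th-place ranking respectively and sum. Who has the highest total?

Z: 32·0 + 10·3 + 27·2 + 40·2 + 28·1 + 6·1 + 16·0 = 198
Y: 32·2 + 10·0 + 27·0 + 40·3 + 28·0 + 6·0 + 16·3 = 232
W: 32·3 + 10·1 + 27·3 + 40·0 + 28·2 + 6·3 + 16·1 = 277
X: 32·1 + 10·2 + 27·1 + 40·1 + 28·3 + 6·2 + 16·2 = 247
W has the highest Borda score (277).

W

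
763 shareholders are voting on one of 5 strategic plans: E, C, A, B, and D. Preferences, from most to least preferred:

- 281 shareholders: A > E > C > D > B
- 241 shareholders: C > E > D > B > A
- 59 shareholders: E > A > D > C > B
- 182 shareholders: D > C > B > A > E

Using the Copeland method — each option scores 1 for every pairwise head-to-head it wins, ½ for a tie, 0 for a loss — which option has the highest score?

E: beats B and D; loses to C and A → score 2.
C: beats E, A, B, and D → score 4.
A: beats E; loses to C, B, and D → score 1.
B: beats A; loses to E, C, and D → score 1.
D: beats A and B; loses to E and C → score 2.
C has the best pairwise record.

C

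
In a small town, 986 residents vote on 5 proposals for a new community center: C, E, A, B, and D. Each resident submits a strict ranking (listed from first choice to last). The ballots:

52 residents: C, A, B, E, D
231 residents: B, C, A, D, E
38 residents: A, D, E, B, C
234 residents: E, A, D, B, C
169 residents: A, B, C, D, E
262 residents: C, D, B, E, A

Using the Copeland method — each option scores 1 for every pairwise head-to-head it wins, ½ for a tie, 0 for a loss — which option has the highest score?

C: beats E, A, and D; loses to B → score 3.
E: beats A; loses to C, B, and D → score 1.
A: beats D; ties B; loses to C and E → score 1.5.
B: beats C and E; ties A; loses to D → score 2.5.
D: beats E and B; loses to C and A → score 2.
C has the best pairwise record.

C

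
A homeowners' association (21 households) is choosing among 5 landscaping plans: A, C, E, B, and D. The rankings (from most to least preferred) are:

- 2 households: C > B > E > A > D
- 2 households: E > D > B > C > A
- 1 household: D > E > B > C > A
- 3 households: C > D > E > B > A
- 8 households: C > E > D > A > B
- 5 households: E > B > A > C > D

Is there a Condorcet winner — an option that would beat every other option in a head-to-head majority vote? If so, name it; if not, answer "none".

C vs A: 16–5 for C.
C vs E: 13–8 for C.
C vs B: 13–8 for C.
C vs D: 18–3 for C.
C beats every other option head-to-head.

C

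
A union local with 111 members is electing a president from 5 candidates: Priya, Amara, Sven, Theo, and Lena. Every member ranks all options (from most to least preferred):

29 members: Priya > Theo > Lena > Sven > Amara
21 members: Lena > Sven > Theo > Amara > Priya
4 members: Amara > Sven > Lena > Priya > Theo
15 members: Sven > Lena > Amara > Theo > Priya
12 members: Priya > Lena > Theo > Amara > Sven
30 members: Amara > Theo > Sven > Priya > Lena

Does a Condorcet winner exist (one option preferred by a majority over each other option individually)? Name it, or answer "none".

Theo vs Priya: 66–45 for Theo.
Theo vs Amara: 62–49 for Theo.
Theo vs Sven: 71–40 for Theo.
Theo vs Lena: 59–52 for Theo.
Theo beats every other option head-to-head.

Theo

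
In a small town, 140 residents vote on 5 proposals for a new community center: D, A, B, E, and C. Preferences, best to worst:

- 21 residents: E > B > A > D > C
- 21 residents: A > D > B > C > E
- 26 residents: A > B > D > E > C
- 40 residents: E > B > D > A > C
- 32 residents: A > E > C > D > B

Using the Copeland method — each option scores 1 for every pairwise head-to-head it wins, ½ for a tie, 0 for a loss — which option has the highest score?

D: beats C; loses to A, B, and E → score 1.
A: beats D, B, E, and C → score 4.
B: beats D and C; loses to A and E → score 2.
E: beats D, B, and C; loses to A → score 3.
C: loses to D, A, B, and E → score 0.
A has the best pairwise record.

A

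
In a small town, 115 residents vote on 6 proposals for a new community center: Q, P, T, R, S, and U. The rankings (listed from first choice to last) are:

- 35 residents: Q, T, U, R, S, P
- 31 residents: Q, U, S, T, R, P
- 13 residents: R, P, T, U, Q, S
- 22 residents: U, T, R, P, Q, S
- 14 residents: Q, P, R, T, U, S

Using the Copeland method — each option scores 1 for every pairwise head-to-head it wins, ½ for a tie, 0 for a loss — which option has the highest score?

Q

Q: beats P, T, R, S, and U → score 5.
P: loses to Q, T, R, S, and U → score 0.
T: beats P, R, S, and U; loses to Q → score 4.
R: beats P and S; loses to Q, T, and U → score 2.
S: beats P; loses to Q, T, R, and U → score 1.
U: beats P, R, and S; loses to Q and T → score 3.
Q has the best pairwise record.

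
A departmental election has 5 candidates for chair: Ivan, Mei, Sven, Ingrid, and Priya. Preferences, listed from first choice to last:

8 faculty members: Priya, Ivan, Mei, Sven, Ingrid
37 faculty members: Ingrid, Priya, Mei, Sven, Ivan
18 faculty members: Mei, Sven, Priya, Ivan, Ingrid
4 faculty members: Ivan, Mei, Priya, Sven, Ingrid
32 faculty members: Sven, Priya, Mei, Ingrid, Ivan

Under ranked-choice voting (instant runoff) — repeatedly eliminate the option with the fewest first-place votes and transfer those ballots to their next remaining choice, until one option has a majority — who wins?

Sven

Round 1: Ivan 4, Mei 18, Sven 32, Ingrid 37, Priya 8. Eliminate Ivan.
Round 2: Mei 22, Sven 32, Ingrid 37, Priya 8. Eliminate Priya.
Round 3: Mei 30, Sven 32, Ingrid 37. Eliminate Mei.
Round 4: Sven 62, Ingrid 37. Sven has a majority.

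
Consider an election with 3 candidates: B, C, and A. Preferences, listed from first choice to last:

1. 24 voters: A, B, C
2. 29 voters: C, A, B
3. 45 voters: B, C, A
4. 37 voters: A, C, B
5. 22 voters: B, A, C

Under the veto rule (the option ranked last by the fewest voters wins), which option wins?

A

Last-place votes: B 66, C 46, A 45.
A is ranked last by the fewest voters, so A wins.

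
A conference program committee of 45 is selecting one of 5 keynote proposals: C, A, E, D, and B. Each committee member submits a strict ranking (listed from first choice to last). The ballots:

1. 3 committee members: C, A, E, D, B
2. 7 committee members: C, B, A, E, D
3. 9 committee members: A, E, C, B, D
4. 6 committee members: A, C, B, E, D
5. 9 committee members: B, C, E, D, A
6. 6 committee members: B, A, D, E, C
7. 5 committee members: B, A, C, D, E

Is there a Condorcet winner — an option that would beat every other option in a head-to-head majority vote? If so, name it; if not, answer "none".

Checking pairwise contests:
A beats C 26–19.
B beats A 27–18.
C beats E 30–15.
C beats D 39–6.
C beats B 25–20.
Every option loses at least one head-to-head, so there is no Condorcet winner.

none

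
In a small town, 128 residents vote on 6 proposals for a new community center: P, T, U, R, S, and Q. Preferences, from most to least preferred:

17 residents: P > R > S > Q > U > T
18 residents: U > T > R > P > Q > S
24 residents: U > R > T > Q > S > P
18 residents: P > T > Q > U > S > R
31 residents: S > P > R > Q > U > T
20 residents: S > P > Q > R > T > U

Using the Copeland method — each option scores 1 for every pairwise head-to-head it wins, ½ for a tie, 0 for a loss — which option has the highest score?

P: beats T, U, R, and Q; loses to S → score 4.
T: loses to P, U, R, S, and Q → score 0.
U: beats T; loses to P, R, S, and Q → score 1.
R: beats T, U, and Q; loses to P and S → score 3.
S: beats P, T, U, R, and Q → score 5.
Q: beats T and U; loses to P, R, and S → score 2.
S has the best pairwise record.

S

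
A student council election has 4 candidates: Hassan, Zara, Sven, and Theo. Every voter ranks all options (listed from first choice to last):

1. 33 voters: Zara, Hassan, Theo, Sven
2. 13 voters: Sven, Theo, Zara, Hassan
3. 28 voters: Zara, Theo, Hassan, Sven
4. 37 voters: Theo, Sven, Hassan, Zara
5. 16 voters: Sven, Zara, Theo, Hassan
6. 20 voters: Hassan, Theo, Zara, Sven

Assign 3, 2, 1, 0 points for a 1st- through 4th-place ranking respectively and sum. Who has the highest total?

Hassan: 33·2 + 13·0 + 28·1 + 37·1 + 16·0 + 20·3 = 191
Zara: 33·3 + 13·1 + 28·3 + 37·0 + 16·2 + 20·1 = 248
Sven: 33·0 + 13·3 + 28·0 + 37·2 + 16·3 + 20·0 = 161
Theo: 33·1 + 13·2 + 28·2 + 37·3 + 16·1 + 20·2 = 282
Theo has the highest Borda score (282).

Theo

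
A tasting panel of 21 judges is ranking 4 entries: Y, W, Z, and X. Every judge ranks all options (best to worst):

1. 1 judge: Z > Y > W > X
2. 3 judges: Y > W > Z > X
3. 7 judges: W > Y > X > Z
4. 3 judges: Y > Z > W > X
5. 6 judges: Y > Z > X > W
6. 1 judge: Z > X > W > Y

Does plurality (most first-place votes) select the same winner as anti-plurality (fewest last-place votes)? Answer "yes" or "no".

Plurality — first-place votes: Y 12, W 7, Z 2, X 0. Winner: Y.
Anti-plurality — last-place votes: Y 1, W 6, Z 7, X 7. Winner: Y.
The two methods agree.

yes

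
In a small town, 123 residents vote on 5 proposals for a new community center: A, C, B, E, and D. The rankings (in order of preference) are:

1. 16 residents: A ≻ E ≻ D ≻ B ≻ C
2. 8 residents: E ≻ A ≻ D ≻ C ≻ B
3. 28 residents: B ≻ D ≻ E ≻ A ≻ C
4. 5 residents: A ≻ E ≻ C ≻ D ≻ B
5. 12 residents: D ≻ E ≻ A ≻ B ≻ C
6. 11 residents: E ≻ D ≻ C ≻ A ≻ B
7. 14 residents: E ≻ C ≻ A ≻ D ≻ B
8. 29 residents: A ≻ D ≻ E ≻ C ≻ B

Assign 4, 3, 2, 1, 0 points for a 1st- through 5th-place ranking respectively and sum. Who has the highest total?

A: 16·4 + 8·3 + 28·1 + 5·4 + 12·2 + 11·1 + 14·2 + 29·4 = 315
C: 16·0 + 8·1 + 28·0 + 5·2 + 12·0 + 11·2 + 14·3 + 29·1 = 111
B: 16·1 + 8·0 + 28·4 + 5·0 + 12·1 + 11·0 + 14·0 + 29·0 = 140
E: 16·3 + 8·4 + 28·2 + 5·3 + 12·3 + 11·4 + 14·4 + 29·2 = 345
D: 16·2 + 8·2 + 28·3 + 5·1 + 12·4 + 11·3 + 14·1 + 29·3 = 319
E has the highest Borda score (345).

E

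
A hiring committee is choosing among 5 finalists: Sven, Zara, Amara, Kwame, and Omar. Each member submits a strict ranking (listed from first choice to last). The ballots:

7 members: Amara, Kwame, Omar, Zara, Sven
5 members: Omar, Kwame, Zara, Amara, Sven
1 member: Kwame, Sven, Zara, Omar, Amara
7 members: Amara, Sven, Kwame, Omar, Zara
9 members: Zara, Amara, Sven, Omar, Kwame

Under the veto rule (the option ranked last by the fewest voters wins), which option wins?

Last-place votes: Sven 12, Zara 7, Amara 1, Kwame 9, Omar 0.
Omar is ranked last by the fewest voters, so Omar wins.

Omar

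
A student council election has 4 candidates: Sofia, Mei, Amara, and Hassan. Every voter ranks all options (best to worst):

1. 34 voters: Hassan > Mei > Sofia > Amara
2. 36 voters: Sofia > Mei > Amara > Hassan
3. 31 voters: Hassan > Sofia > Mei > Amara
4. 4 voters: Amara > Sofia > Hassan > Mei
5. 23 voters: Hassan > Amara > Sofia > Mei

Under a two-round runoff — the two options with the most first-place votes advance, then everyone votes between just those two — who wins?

Hassan

Round 1 first-place votes: Sofia 36, Mei 0, Amara 4, Hassan 88.
Hassan and Sofia advance.
Runoff: Hassan is preferred to Sofia by 88 voters; Sofia by 40.
Hassan wins the runoff.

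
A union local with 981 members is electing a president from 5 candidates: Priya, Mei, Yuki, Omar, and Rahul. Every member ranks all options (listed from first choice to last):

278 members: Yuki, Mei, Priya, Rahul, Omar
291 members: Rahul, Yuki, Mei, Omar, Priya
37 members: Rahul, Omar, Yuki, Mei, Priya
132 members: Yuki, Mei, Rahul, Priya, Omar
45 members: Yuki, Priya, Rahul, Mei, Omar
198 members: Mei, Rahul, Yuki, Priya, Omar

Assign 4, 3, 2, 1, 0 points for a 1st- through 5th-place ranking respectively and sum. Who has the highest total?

Priya: 278·2 + 291·0 + 37·0 + 132·1 + 45·3 + 198·1 = 1021
Mei: 278·3 + 291·2 + 37·1 + 132·3 + 45·1 + 198·4 = 2686
Yuki: 278·4 + 291·3 + 37·2 + 132·4 + 45·4 + 198·2 = 3163
Omar: 278·0 + 291·1 + 37·3 + 132·0 + 45·0 + 198·0 = 402
Rahul: 278·1 + 291·4 + 37·4 + 132·2 + 45·2 + 198·3 = 2538
Yuki has the highest Borda score (3163).

Yuki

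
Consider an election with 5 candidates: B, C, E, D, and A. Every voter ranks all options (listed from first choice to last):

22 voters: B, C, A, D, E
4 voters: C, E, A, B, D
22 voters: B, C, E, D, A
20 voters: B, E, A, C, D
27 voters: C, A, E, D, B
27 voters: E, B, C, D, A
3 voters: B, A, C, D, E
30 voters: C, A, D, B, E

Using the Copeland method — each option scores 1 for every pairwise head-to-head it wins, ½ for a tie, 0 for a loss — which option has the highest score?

B: beats C, E, D, and A → score 4.
C: beats E, D, and A; loses to B → score 3.
E: beats D; loses to B, C, and A → score 1.
D: loses to B, C, E, and A → score 0.
A: beats E and D; loses to B and C → score 2.
B has the best pairwise record.

B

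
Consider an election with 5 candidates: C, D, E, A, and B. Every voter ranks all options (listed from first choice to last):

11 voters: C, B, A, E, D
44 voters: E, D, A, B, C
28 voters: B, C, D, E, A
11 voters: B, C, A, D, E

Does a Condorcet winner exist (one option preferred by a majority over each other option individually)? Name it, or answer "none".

B

B vs C: 83–11 for B.
B vs D: 50–44 for B.
B vs E: 50–44 for B.
B vs A: 50–44 for B.
B beats every other option head-to-head.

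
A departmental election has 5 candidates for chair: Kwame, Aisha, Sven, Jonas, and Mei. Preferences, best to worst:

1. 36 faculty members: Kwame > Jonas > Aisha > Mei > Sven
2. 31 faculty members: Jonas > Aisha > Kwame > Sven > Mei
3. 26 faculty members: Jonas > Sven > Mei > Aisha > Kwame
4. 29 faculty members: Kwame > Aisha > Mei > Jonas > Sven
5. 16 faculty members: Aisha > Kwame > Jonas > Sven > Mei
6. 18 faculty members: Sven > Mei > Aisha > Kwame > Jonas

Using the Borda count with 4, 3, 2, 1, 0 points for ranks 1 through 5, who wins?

Jonas

Kwame: 36·4 + 31·2 + 26·0 + 29·4 + 16·3 + 18·1 = 388
Aisha: 36·2 + 31·3 + 26·1 + 29·3 + 16·4 + 18·2 = 378
Sven: 36·0 + 31·1 + 26·3 + 29·0 + 16·1 + 18·4 = 197
Jonas: 36·3 + 31·4 + 26·4 + 29·1 + 16·2 + 18·0 = 397
Mei: 36·1 + 31·0 + 26·2 + 29·2 + 16·0 + 18·3 = 200
Jonas has the highest Borda score (397).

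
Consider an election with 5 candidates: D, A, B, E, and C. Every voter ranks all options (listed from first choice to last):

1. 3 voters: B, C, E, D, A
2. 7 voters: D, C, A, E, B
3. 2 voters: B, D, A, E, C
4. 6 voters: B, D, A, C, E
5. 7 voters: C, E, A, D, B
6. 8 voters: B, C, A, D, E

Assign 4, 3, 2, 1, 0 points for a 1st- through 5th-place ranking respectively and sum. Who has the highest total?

D: 3·1 + 7·4 + 2·3 + 6·3 + 7·1 + 8·1 = 70
A: 3·0 + 7·2 + 2·2 + 6·2 + 7·2 + 8·2 = 60
B: 3·4 + 7·0 + 2·4 + 6·4 + 7·0 + 8·4 = 76
E: 3·2 + 7·1 + 2·1 + 6·0 + 7·3 + 8·0 = 36
C: 3·3 + 7·3 + 2·0 + 6·1 + 7·4 + 8·3 = 88
C has the highest Borda score (88).

C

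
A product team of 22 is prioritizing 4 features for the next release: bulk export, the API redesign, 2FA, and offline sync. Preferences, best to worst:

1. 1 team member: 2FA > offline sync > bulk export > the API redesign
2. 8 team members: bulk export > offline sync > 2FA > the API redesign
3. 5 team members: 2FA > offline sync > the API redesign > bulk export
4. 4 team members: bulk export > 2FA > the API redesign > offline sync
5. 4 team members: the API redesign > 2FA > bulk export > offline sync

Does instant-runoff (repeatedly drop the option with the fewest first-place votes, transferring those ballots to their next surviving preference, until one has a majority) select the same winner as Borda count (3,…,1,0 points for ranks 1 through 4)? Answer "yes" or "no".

Instant-runoff — R1 bulk export 12, the API redesign 4, 2FA 6, offline sync 0 (bulk export winner). Winner: bulk export.
Borda — scores: bulk export 41, the API redesign 21, 2FA 42, offline sync 28. Winner: 2FA.
The two methods disagree.

no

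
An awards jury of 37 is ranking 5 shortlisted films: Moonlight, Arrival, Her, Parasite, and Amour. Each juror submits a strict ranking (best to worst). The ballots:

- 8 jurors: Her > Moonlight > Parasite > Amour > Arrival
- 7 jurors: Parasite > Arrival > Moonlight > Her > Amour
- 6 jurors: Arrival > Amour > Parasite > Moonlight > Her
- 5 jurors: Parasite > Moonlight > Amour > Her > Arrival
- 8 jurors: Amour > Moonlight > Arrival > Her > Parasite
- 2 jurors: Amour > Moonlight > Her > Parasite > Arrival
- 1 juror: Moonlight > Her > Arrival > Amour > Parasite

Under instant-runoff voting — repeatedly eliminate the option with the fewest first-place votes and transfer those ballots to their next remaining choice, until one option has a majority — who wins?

Round 1: Moonlight 1, Arrival 6, Her 8, Parasite 12, Amour 10. Eliminate Moonlight.
Round 2: Arrival 6, Her 9, Parasite 12, Amour 10. Eliminate Arrival.
Round 3: Her 9, Parasite 12, Amour 16. Eliminate Her.
Round 4: Parasite 20, Amour 17. Parasite has a majority.

Parasite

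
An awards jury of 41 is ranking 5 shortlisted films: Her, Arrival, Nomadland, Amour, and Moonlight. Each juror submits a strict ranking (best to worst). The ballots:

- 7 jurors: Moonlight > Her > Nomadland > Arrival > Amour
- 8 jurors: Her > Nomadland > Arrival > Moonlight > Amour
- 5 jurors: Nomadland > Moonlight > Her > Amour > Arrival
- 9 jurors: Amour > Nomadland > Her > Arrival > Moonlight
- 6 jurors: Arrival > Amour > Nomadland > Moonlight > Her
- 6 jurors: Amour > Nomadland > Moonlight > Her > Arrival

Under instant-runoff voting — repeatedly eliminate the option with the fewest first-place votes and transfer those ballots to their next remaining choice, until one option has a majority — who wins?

Round 1: Her 8, Arrival 6, Nomadland 5, Amour 15, Moonlight 7. Eliminate Nomadland.
Round 2: Her 8, Arrival 6, Amour 15, Moonlight 12. Eliminate Arrival.
Round 3: Her 8, Amour 21, Moonlight 12. Amour has a majority.

Amour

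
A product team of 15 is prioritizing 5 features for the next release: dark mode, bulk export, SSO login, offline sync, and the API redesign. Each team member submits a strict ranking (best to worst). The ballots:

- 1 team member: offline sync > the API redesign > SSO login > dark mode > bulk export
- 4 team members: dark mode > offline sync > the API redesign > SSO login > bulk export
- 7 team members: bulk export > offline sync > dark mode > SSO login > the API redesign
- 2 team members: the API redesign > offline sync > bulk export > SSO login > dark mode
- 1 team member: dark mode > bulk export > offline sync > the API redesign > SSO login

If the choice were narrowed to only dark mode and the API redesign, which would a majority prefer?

Voters preferring dark mode to the API redesign: 12; preferring the API redesign to dark mode: 3.
dark mode wins the head-to-head.

dark mode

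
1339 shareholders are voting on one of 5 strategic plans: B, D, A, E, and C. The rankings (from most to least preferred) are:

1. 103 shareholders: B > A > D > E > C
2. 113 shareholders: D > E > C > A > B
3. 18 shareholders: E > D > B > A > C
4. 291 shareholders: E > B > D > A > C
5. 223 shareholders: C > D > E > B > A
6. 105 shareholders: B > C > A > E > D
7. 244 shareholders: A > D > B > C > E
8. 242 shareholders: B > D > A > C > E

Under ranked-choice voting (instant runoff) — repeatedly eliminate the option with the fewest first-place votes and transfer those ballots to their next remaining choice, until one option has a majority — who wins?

B

Round 1: B 450, D 113, A 244, E 309, C 223. Eliminate D.
Round 2: B 450, A 244, E 422, C 223. Eliminate C.
Round 3: B 450, A 244, E 645. Eliminate A.
Round 4: B 694, E 645. B has a majority.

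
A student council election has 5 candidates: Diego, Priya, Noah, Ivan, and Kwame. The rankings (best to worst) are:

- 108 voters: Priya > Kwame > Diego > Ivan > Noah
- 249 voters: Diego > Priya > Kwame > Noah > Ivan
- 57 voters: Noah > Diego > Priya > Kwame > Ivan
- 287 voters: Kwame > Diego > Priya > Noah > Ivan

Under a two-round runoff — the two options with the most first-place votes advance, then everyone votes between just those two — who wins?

Round 1 first-place votes: Diego 249, Priya 108, Noah 57, Ivan 0, Kwame 287.
Kwame and Diego advance.
Runoff: Kwame is preferred to Diego by 395 voters; Diego by 306.
Kwame wins the runoff.

Kwame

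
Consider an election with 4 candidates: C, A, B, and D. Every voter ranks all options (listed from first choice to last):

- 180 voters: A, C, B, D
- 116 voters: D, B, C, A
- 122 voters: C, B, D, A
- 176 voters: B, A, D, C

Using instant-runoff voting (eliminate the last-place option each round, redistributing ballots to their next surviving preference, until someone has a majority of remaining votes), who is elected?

Round 1: C 122, A 180, B 176, D 116. Eliminate D.
Round 2: C 122, A 180, B 292. Eliminate C.
Round 3: A 180, B 414. B has a majority.

B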